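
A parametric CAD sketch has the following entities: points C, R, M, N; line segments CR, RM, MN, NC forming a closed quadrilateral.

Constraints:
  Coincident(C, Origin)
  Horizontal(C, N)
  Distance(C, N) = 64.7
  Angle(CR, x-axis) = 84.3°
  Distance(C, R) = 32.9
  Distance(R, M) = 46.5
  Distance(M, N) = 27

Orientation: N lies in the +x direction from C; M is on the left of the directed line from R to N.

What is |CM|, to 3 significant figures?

53.0

Checks: |RM| = 46.50 ✓; |MN| = 27.00 ✓.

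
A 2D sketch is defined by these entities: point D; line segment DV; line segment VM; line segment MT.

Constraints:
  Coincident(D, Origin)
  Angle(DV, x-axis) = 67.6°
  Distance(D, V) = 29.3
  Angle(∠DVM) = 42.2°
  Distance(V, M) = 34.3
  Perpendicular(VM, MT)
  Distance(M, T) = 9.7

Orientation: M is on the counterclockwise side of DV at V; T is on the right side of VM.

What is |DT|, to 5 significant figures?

31.967

∠DVM = 42.2°, so VM runs at 67.6° + (180° − 42.2°) = 205.40° from the x-axis; with |VM| = 34.3, M = V + 34.3·(cos 205.40°, sin 205.40°) = (-19.819, 12.377). VM is perpendicular to MT; with |MT| = 9.7 on the right of VM, T = M + 9.7·(-0.42894, 0.90334) = (-23.980, 21.139). Then |DT| = |T − D| = 31.967.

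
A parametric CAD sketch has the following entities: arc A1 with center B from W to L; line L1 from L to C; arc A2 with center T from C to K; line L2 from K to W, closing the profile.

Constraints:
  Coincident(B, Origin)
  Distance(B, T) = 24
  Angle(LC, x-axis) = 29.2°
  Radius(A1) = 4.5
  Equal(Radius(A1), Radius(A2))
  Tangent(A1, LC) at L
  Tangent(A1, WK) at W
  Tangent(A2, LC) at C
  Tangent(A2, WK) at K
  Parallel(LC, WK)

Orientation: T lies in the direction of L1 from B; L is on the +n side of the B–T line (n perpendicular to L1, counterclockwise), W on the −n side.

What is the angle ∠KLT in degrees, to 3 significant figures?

9.94°

The slot axis is L1's direction at 29.2°, so u = (cos 29.2°, sin 29.2°) = (0.873, 0.488) and n = (−sin 29.2°, cos 29.2°) = (-0.488, 0.873). B is at the origin and T lies 24.0 along u from B, so T = 24.0·u = (21.0, 11.7). Tangency of A1 to both parallel lines with radius 4.5 puts L and W at B ± 4.5·n: L = (-2.20, 3.93), W = (2.20, -3.93). Equal radii place C and K the same way about T: C = T + 4.5·n = (18.8, 15.6), K = T − 4.5·n = (23.1, 7.78). Then cos ∠KLT = LK·LT / (|LK||LT|), giving 9.94°.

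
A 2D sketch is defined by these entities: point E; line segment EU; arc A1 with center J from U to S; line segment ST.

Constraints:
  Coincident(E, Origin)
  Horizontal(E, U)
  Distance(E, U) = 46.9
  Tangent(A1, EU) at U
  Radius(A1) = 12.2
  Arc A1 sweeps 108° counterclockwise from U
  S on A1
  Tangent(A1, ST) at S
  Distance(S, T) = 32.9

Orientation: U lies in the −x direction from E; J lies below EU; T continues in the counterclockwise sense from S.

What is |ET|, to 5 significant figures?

67.601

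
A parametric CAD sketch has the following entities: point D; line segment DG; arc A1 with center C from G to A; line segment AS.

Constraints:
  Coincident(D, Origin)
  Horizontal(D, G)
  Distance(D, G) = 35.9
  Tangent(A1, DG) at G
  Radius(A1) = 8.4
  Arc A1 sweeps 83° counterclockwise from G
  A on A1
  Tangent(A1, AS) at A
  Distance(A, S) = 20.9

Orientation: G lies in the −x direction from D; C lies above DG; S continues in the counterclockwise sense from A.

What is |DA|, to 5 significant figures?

28.533

The tangent condition forces CG to be normal to DG, so C = G + (0, 8.4) = (-35.900, 8.4000). On A1, G sits at bearing -90° from C; an 83° counterclockwise sweep puts A at bearing -7°, so A = C + 8.4·(cos -7°, sin -7°) = (-27.563, 7.3763). Then |DA| = |A − D| = 28.533.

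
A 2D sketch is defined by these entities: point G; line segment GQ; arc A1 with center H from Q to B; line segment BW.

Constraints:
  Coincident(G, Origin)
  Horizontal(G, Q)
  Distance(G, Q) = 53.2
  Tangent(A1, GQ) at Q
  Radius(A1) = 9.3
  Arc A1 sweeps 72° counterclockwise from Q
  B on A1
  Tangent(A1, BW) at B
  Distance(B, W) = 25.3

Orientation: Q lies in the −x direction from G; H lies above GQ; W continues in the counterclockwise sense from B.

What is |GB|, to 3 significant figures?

44.8

G is at the origin; G and Q share the same y with |GQ| = 53.2 and Q on the −x side, so Q = (-53.2, 0.00). A1 meets GQ tangentially, so HQ is at right angles to GQ, so H = Q + (0, 9.3) = (-53.2, 9.30). On A1, Q sits at bearing -90° from H; a 72° counterclockwise sweep puts B at bearing -18°, so B = H + 9.3·(cos -18°, sin -18°) = (-44.4, 6.43). Then |GB| = |B − G| = 44.8.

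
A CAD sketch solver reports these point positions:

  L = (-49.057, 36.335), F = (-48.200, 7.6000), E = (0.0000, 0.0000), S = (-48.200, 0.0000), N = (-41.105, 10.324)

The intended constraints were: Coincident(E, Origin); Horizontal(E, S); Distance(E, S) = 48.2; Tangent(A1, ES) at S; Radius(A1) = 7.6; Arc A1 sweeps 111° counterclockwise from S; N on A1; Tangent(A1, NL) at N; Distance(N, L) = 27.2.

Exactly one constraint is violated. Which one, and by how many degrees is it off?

Tangent(A1, NL) at N — off by 4.00°.

E = (0.00, 0.00) ✓; E.y = 0.00, S.y = 0.00 ✓; |ES| = 48.20 ✓; ∠(FS, SE) = 90.00° ✓; |FS| = 7.600 ✓; bearing(F→N) − bearing(F→S) = 111.0° ✓; |FN| = 7.600 ✓; ∠(FN, NL) = 94.00° ✗; |NL| = 27.20 ✓.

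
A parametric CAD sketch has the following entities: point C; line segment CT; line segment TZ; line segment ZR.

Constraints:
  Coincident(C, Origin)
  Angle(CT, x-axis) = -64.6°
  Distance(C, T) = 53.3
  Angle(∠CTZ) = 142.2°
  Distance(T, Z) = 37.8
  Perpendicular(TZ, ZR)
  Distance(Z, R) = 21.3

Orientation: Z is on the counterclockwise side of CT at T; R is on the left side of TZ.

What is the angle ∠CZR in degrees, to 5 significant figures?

67.766°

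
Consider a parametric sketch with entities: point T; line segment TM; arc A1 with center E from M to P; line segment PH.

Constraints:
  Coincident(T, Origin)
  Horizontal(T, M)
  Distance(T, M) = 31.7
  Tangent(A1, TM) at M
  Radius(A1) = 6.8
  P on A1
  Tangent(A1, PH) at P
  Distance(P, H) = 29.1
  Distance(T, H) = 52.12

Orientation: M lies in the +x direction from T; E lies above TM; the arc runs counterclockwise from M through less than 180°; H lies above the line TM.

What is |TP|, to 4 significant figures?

39.13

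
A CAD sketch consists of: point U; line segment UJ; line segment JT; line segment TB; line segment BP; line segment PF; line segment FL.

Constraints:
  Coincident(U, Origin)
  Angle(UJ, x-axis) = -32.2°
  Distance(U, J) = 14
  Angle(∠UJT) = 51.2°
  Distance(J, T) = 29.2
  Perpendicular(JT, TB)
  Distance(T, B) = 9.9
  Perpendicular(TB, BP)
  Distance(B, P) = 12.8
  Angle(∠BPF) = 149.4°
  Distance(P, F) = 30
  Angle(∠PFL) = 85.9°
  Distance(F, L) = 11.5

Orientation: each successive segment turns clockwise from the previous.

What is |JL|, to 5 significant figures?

15.102

U is at the origin; UJ runs at -32.2° with length 14.0, so J = (11.847, -7.4603). ∠UJT = 51.2° gives JT at -161.00° from the x-axis; with |JT| = 29.2, T = (-15.762, -16.967). JT is perpendicular to TB, so TB runs at 109.00°; with |TB| = 9.9, B = (-18.986, -7.6062). The perpendicularity gives BP at right angles to TB, so BP runs at 19.000°; with |BP| = 12.8, P = (-6.8829, -3.4390). ∠BPF = 149.4° gives PF at -11.600° from the x-axis; with |PF| = 30.0, F = (22.504, -9.4713). ∠PFL = 85.9° gives FL at -105.70° from the x-axis; with |FL| = 11.5, L = (19.392, -20.542). Then |JL| = |L − J| = 15.102.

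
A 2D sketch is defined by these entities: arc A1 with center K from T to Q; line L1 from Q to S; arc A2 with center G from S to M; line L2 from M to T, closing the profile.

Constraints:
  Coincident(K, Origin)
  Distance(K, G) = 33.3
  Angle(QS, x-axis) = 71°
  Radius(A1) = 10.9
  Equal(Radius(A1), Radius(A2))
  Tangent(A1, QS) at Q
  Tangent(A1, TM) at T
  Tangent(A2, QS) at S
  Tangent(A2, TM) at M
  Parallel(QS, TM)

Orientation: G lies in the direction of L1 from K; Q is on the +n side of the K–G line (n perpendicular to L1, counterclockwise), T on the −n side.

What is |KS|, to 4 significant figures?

35.04

The slot axis is L1's direction at 71.0°, so u = (cos 71.0°, sin 71.0°) = (0.3256, 0.9455) and n = (−sin 71.0°, cos 71.0°) = (-0.9455, 0.3256). K is at the origin and G lies 33.3 along u from K, so G = 33.3·u = (10.84, 31.49). Tangency of A1 to both parallel lines with radius 10.9 puts Q and T at K ± 10.9·n: Q = (-10.31, 3.549), T = (10.31, -3.549). Equal radii place S and M the same way about G: S = G + 10.9·n = (0.5353, 35.03), M = G − 10.9·n = (21.15, 27.94). Then |KS| = |S − K| = 35.04.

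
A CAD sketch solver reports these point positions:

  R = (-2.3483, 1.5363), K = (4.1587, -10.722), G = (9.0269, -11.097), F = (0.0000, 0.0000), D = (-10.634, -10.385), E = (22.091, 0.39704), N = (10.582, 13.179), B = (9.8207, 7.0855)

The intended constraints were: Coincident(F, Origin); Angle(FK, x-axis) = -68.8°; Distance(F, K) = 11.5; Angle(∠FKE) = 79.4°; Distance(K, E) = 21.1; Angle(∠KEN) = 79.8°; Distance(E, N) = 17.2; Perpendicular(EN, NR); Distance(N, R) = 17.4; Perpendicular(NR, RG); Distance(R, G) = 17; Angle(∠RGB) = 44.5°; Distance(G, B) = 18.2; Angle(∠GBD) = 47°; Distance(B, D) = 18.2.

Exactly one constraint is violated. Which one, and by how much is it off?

Distance(B, D) = 18.2 — off by 8.70.

F = (0.00, 0.00) ✓; FK at -68.80° ✓; |FK| = 11.50 ✓; ∠FKE = 79.40° ✓; |KE| = 21.10 ✓; ∠KEN = 79.80° ✓; |EN| = 17.20 ✓; ∠(EN, NR) = 90.00° ✓; |NR| = 17.40 ✓; ∠(NR, RG) = 90.00° ✓; |RG| = 17.00 ✓; ∠RGB = 44.50° ✓; |GB| = 18.20 ✓; ∠GBD = 47.00° ✓; |BD| = 26.90 ✗.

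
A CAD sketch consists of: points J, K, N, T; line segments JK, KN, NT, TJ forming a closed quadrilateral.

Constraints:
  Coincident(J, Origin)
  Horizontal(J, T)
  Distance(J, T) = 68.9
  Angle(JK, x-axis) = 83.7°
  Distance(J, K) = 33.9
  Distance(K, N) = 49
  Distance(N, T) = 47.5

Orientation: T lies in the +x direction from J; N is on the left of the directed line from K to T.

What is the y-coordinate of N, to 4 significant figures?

44.23

J is at the origin; J and T share the same y with |JT| = 68.9 and T in +x, so T = (68.9, 0). JK runs at 83.7° with |JK| = 33.9, so K = (3.720, 33.70). N is determined by |KN| = 49.0 and |NT| = 47.5 together: it lies at the intersection of circle(K, 49.0) and circle(T, 47.5). With |KT| = 73.37, the foot of the radical line on KT is 37.67 from K and the perpendicular offset is √(49.0² − 37.67²) = 31.33. Taking the left-of-KT solution: N = (51.57, 44.23).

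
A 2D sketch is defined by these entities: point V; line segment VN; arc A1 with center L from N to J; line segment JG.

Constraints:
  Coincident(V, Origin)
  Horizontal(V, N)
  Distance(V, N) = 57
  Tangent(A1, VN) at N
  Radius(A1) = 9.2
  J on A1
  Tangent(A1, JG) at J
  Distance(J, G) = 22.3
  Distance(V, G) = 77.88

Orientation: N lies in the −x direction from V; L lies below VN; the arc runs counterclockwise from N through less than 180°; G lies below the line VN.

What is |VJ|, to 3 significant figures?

66.0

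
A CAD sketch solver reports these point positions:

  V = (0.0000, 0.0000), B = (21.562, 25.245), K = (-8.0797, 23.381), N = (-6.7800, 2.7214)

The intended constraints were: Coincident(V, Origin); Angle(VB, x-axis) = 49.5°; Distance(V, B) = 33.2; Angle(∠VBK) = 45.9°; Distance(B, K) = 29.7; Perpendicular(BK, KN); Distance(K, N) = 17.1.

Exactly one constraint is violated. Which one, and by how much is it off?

Distance(K, N) = 17.1 — off by 3.60.

V = (0.00, 0.00) ✓; VB at 49.50° ✓; |VB| = 33.20 ✓; ∠VBK = 45.90° ✓; |BK| = 29.70 ✓; ∠(BK, KN) = 90.00° ✓; |KN| = 20.70 ✗.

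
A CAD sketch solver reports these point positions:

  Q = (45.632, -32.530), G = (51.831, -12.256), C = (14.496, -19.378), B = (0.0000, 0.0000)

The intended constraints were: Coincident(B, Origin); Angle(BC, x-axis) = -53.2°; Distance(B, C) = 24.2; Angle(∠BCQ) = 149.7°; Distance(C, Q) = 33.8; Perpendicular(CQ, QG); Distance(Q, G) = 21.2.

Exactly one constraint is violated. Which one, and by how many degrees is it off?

Perpendicular(CQ, QG) — off by 5.90°.

B = (0.00, 0.00) ✓; BC at -53.20° ✓; |BC| = 24.20 ✓; ∠BCQ = 149.7° ✓; |CQ| = 33.80 ✓; ∠(CQ, QG) = 95.90° ✗; |QG| = 21.20 ✓.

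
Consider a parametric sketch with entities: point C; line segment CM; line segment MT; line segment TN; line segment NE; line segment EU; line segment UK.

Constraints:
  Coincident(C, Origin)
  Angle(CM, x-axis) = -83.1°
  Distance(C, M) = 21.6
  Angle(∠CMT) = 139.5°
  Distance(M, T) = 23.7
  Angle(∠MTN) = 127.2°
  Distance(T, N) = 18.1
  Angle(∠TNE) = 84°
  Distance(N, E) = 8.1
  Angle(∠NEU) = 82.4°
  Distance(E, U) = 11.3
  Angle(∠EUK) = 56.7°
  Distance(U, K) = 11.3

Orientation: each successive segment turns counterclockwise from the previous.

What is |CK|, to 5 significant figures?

50.901

∠NEU = 82.4° gives EU at -156.20° from the x-axis; with |EU| = 11.3, U = (25.256, -31.062). ∠EUK = 56.7° gives UK at -32.900° from the x-axis; with |UK| = 11.3, K = (34.743, -37.200). Then |CK| = |K − C| = 50.901.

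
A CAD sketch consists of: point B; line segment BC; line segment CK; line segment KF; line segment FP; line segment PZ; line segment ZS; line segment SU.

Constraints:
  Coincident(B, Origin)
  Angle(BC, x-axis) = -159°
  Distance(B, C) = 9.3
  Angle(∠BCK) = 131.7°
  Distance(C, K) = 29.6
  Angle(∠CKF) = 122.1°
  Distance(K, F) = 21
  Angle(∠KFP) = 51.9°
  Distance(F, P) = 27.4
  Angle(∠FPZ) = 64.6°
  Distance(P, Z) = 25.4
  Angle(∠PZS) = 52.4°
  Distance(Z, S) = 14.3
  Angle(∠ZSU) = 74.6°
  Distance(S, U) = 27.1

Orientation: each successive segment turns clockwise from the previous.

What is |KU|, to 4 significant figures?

26.37

B is at the origin; BC runs at -159.0° with length 9.3, so C = (-8.682, -3.333). ∠BCK = 131.7° gives CK at 152.7° from the x-axis; with |CK| = 29.6, K = (-34.99, 10.24). ∠CKF = 122.1° gives KF at 94.80° from the x-axis; with |KF| = 21.0, F = (-36.74, 31.17). ∠KFP = 51.9° gives FP at -33.30° from the x-axis; with |FP| = 27.4, P = (-13.84, 16.13). ∠FPZ = 64.6° gives PZ at -148.7° from the x-axis; with |PZ| = 25.4, Z = (-35.54, 2.931). ∠PZS = 52.4° gives ZS at 83.70° from the x-axis; with |ZS| = 14.3, S = (-33.98, 17.14). ∠ZSU = 74.6° gives SU at -21.70° from the x-axis; with |SU| = 27.1, U = (-8.796, 7.124). Then |KU| = |U − K| = 26.37.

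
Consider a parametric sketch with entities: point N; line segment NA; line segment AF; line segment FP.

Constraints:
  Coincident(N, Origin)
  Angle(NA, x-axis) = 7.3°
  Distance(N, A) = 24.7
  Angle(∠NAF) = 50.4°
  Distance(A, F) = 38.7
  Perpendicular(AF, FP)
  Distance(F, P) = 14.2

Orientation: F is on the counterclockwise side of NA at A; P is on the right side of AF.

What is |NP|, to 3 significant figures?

40.4

N is at the origin; NA runs at 7.3° with length 24.7, so A = 24.7·(cos 7.3°, sin 7.3°) = (24.5, 3.14). ∠NAF = 50.4°, so AF runs at 7.3° + (180° − 50.4°) = 137° from the x-axis; with |AF| = 38.7, F = A + 38.7·(cos 137°, sin 137°) = (-3.76, 29.6). The perpendicularity gives FP at right angles to AF; with |FP| = 14.2 on the right of AF, P = F + 14.2·(0.683, 0.730) = (5.95, 39.9). Then |NP| = |P − N| = 40.4.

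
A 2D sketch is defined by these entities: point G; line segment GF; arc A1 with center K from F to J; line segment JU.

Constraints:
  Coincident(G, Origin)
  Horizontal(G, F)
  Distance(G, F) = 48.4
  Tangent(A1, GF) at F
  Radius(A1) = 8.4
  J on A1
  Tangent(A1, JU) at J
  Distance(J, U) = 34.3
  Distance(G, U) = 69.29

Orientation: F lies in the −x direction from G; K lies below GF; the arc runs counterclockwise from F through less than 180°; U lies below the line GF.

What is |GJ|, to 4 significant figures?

57.49

G is at the origin; GF is horizontal with |GF| = 48.4 and F on the −x side, so F = (-48.40, 0.000). A1 meets GF tangentially, so KF is at right angles to GF, so K = F + (0, -8.4) = (-48.40, -8.400). Since KJ ⟂ JU (tangency), |KU| = √(8.4² + 34.3²) = 35.31 regardless of where J sits on A1. So U lies on both circle(G, 69.29) and circle(K, 35.31); the below-GF intersection is U = (-54.14, -43.24). J is the foot of the tangent from U: J = (-56.78, -9.046).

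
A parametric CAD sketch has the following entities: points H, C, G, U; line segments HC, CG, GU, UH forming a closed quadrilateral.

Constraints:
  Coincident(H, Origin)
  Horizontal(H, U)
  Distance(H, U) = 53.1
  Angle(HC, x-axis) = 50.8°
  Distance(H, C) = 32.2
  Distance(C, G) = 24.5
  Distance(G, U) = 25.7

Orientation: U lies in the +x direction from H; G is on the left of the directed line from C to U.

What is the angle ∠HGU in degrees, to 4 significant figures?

80.25°

Checks: |CG| = 24.50 ✓; |GU| = 25.70 ✓.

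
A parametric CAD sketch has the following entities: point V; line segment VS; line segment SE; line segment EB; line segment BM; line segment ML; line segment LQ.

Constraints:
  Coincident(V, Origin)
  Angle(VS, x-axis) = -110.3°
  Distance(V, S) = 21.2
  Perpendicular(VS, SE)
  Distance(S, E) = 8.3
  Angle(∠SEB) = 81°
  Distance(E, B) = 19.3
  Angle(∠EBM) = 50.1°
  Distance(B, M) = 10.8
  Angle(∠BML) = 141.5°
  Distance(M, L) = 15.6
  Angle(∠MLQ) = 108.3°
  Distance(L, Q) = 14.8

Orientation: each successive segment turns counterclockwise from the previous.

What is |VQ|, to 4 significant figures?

33.13

V is at the origin; VS runs at -110.3° with length 21.2, so S = (-7.355, -19.88). VS ⟂ SE, so SE runs at -20.30°; with |SE| = 8.3, E = (0.4294, -22.76). ∠SEB = 81.0° gives EB at 78.70° from the x-axis; with |EB| = 19.3, B = (4.211, -3.837). ∠EBM = 50.1° gives BM at -151.4° from the x-axis; with |BM| = 10.8, M = (-5.271, -9.007). ∠BML = 141.5° gives ML at -112.9° from the x-axis; with |ML| = 15.6, L = (-11.34, -23.38). ∠MLQ = 108.3° gives LQ at -41.20° from the x-axis; with |LQ| = 14.8, Q = (-0.2056, -33.13). Then |VQ| = |Q − V| = 33.13.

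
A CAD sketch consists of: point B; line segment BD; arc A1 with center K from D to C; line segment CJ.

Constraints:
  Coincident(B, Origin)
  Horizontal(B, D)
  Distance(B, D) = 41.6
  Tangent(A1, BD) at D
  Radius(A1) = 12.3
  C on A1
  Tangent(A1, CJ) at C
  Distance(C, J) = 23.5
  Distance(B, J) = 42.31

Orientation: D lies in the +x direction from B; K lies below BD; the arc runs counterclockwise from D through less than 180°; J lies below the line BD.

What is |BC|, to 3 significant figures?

31.2

Checks: B = (0.00, 0.00) ✓; |KC| = 12.30 ✓; ∠(KC, CJ) = 90.00° ✓; |CJ| = 23.50 ✓; |BJ| = 42.31 ✓.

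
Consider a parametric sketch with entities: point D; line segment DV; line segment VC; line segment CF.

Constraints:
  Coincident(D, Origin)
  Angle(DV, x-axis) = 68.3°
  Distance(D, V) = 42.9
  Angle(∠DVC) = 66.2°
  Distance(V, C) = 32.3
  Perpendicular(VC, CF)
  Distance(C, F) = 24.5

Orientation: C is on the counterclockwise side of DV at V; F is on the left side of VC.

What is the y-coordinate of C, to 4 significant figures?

38.68

D is at the origin; DV runs at 68.3° with length 42.9, so V = 42.9·(cos 68.3°, sin 68.3°) = (15.86, 39.86). ∠DVC = 66.2°, so VC runs at 68.3° + (180° − 66.2°) = 182.1° from the x-axis; with |VC| = 32.3, C = V + 32.3·(cos 182.1°, sin 182.1°) = (-16.42, 38.68). So C.y = 38.68.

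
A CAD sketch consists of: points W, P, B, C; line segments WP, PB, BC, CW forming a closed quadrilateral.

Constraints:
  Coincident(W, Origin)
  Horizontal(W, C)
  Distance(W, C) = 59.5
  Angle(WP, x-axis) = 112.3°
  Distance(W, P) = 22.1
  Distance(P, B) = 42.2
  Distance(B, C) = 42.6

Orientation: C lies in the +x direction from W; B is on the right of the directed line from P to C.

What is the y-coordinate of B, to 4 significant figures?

-11.98

Checks: |PB| = 42.20 ✓; |BC| = 42.60 ✓.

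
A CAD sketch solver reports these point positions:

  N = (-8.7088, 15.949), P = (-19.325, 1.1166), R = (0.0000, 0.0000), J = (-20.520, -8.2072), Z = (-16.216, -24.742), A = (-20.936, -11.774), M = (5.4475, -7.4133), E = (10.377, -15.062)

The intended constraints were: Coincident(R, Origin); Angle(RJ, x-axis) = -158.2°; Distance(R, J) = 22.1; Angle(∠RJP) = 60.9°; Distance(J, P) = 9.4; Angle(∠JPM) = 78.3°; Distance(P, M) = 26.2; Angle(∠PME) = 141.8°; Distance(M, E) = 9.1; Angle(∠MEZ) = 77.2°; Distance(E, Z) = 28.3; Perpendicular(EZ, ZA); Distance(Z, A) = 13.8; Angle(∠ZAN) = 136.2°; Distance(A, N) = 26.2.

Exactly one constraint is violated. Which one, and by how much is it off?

Distance(A, N) = 26.2 — off by 4.10.

R = (0.00, 0.00) ✓; RJ at -158.2° ✓; |RJ| = 22.10 ✓; ∠RJP = 60.90° ✓; |JP| = 9.400 ✓; ∠JPM = 78.30° ✓; |PM| = 26.20 ✓; ∠PME = 141.8° ✓; |ME| = 9.100 ✓; ∠MEZ = 77.20° ✓; |EZ| = 28.30 ✓; ∠(EZ, ZA) = 90.00° ✓; |ZA| = 13.80 ✓; ∠ZAN = 136.2° ✓; |AN| = 30.30 ✗.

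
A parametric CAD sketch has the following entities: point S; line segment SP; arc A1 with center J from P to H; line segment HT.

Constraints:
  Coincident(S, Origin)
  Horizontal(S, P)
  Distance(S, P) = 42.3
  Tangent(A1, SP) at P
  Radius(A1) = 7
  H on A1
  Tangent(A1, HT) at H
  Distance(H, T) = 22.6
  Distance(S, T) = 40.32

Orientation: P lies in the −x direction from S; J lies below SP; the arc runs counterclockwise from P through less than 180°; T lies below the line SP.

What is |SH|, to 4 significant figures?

48.48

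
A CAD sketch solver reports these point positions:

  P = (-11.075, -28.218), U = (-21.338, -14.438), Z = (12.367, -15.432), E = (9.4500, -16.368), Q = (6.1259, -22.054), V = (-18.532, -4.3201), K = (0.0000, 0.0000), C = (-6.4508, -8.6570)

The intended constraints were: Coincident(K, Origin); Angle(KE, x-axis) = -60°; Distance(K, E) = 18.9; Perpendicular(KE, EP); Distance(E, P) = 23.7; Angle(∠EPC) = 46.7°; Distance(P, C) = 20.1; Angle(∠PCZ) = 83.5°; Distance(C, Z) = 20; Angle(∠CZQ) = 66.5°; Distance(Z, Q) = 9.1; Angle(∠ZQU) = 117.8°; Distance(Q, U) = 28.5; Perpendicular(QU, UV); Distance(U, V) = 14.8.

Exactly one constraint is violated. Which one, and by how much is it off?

Distance(U, V) = 14.8 — off by 4.30.

K = (0.00, 0.00) ✓; KE at -60.00° ✓; |KE| = 18.90 ✓; ∠(KE, EP) = 90.00° ✓; |EP| = 23.70 ✓; ∠EPC = 46.70° ✓; |PC| = 20.10 ✓; ∠PCZ = 83.50° ✓; |CZ| = 20.00 ✓; ∠CZQ = 66.50° ✓; |ZQ| = 9.100 ✓; ∠ZQU = 117.8° ✓; |QU| = 28.50 ✓; ∠(QU, UV) = 90.00° ✓; |UV| = 10.50 ✗.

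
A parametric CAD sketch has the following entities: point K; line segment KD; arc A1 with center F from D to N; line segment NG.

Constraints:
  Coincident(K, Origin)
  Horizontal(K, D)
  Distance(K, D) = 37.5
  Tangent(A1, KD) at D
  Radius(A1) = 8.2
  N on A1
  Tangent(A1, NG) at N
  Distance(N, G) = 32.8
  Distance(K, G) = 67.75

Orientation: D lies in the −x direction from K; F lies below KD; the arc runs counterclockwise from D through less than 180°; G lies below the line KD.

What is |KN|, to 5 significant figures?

45.316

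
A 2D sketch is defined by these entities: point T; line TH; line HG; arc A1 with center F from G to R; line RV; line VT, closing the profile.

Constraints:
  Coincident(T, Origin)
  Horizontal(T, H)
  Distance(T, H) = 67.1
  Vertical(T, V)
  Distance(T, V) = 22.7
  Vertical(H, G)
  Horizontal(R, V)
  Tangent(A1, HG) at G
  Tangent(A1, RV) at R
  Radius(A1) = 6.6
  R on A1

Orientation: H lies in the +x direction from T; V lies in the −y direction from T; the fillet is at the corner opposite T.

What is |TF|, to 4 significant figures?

62.61

TV is vertical with |TV| = 22.7 and V on the −y side, so V = (0.000, -22.70). The virtual corner opposite T is at (67.10, -22.70). The tangent condition forces FG to be normal to HG and since A1 is tangent to RV there, FR ⟂ RV, with radius 6.6, so the center F sits 6.6 in from both sides at F = (60.50, -16.10). Then |TF| = |F − T| = 62.61.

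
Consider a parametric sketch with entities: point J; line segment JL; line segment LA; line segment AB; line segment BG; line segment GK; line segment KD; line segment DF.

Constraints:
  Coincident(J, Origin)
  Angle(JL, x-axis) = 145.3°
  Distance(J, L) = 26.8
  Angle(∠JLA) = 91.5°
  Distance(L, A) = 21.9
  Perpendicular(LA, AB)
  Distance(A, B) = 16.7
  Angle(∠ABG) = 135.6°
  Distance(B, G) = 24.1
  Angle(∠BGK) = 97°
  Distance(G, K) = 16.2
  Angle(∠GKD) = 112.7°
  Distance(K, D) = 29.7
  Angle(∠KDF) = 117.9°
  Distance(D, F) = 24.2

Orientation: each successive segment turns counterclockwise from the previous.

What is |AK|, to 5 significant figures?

38.259

J is at the origin; JL runs at 145.3° with length 26.8, so L = (-22.033, 15.257). ∠JLA = 91.5° gives LA at -126.20° from the x-axis; with |LA| = 21.9, A = (-34.968, -2.4157). LA is perpendicular to AB, so AB runs at -36.200°; with |AB| = 16.7, B = (-21.491, -12.279). ∠ABG = 135.6° gives BG at 8.2000° from the x-axis; with |BG| = 24.1, G = (2.3621, -8.8415). ∠BGK = 97.0° gives GK at 91.200° from the x-axis; with |GK| = 16.2, K = (2.0229, 7.3550). Then |AK| = |K − A| = 38.259.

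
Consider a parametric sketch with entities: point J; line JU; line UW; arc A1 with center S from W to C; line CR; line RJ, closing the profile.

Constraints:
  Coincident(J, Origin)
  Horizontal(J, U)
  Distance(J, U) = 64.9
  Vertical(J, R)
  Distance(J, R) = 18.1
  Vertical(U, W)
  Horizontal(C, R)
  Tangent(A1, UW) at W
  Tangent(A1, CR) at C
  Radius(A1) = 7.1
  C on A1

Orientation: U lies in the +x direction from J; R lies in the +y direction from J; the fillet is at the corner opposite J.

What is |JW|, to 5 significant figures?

65.826

J is at the origin; JU is horizontal with |JU| = 64.9 and U on the +x side, so U = (64.900, 0.0000). JR is vertical with |JR| = 18.1 and R on the +y side, so R = (0.0000, 18.100). The virtual corner opposite J is at (64.900, 18.100). Since A1 is tangent to UW there, SW ⟂ UW and the tangent condition forces SC to be normal to CR, with radius 7.1, so the center S sits 7.1 in from both sides at S = (57.800, 11.000). That places the tangent points at W = (64.900, 11.000) on UW and C = (57.800, 18.100) on CR. Then |JW| = |W − J| = 65.826.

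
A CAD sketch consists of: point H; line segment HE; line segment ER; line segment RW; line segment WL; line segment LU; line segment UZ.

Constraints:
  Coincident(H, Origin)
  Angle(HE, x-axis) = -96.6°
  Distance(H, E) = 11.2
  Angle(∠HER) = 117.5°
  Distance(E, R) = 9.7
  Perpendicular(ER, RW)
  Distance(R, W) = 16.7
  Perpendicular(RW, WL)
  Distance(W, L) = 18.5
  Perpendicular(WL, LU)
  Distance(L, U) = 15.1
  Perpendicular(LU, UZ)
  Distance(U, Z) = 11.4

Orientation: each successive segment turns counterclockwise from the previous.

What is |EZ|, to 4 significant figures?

3.053

WL is perpendicular to LU, so LU runs at -124.1°; with |LU| = 15.1, U = (-7.677, -4.867). LU is perpendicular to UZ, so UZ runs at -34.10°; with |UZ| = 11.4, Z = (1.763, -11.26). Then |EZ| = |Z − E| = 3.053.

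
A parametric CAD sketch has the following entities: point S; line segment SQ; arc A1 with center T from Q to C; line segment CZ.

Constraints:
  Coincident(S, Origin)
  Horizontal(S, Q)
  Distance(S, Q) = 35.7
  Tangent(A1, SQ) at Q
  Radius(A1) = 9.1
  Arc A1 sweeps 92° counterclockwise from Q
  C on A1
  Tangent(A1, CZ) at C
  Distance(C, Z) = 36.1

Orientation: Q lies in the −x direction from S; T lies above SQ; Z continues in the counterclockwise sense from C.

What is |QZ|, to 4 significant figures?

46.17

S is at the origin; S and Q share the same y with |SQ| = 35.7 and Q on the −x side, so Q = (-35.70, 0.000). The tangent condition forces TQ to be normal to SQ, so T = Q + (0, 9.1) = (-35.70, 9.100). On A1, Q sits at bearing -90° from T; a 92° counterclockwise sweep puts C at bearing 2°, so C = T + 9.1·(cos 2°, sin 2°) = (-26.61, 9.418). The tangent condition forces TC to be normal to CZ, so CZ runs along (−sin 2°, cos 2°); with |CZ| = 36.1, Z = (-27.87, 45.50). Then |QZ| = |Z − Q| = 46.17.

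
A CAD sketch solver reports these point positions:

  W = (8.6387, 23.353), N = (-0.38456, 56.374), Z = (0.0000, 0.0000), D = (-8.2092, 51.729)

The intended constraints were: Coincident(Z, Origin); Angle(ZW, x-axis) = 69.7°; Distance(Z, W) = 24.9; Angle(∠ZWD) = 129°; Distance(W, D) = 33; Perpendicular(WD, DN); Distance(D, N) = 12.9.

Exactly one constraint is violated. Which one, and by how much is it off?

Distance(D, N) = 12.9 — off by 3.80.

Z = (0.00, 0.00) ✓; ZW at 69.70° ✓; |ZW| = 24.90 ✓; ∠ZWD = 129.0° ✓; |WD| = 33.00 ✓; ∠(WD, DN) = 90.00° ✓; |DN| = 9.100 ✗.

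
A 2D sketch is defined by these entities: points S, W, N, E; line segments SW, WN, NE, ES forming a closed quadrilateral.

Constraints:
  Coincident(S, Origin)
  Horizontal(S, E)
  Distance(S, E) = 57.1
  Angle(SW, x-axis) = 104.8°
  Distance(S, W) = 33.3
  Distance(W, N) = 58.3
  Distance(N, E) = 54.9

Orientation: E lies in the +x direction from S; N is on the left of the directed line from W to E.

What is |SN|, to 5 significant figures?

70.502

Checks: |WN| = 58.30 ✓; |NE| = 54.90 ✓.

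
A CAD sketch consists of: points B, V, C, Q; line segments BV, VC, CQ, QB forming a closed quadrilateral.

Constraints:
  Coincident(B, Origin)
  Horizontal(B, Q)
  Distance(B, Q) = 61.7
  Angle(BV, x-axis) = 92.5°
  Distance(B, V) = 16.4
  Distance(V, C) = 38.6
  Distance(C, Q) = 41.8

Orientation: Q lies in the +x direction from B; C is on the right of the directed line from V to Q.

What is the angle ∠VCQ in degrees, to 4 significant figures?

106.7°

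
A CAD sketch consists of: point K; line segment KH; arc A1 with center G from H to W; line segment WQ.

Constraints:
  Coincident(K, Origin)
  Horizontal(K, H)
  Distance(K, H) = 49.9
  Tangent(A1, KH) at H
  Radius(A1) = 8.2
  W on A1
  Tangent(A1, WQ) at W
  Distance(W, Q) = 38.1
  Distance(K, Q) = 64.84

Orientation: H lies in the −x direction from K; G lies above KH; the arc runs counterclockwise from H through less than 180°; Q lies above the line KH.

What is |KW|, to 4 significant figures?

42.66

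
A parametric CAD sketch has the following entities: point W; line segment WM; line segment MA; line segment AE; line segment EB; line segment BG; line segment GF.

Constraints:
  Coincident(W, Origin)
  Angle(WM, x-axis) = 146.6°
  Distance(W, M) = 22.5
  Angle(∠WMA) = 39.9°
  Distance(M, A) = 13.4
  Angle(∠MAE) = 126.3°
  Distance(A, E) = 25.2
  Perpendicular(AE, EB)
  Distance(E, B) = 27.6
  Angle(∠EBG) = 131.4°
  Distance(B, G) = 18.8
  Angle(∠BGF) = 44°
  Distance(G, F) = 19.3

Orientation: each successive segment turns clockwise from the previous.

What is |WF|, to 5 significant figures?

15.415

W is at the origin; WM runs at 146.6° with length 22.5, so M = (-18.784, 12.386). ∠WMA = 39.9° gives MA at 6.5000° from the x-axis; with |MA| = 13.4, A = (-5.4702, 13.903). ∠MAE = 126.3° gives AE at -47.200° from the x-axis; with |AE| = 25.2, E = (11.652, -4.5873). The perpendicularity gives EB at right angles to AE, so EB runs at -137.20°; with |EB| = 27.6, B = (-8.5992, -23.340). ∠EBG = 131.4° gives BG at 174.20° from the x-axis; with |BG| = 18.8, G = (-27.303, -21.440). ∠BGF = 44.0° gives GF at 38.200° from the x-axis; with |GF| = 19.3, F = (-12.136, -9.5047). Then |WF| = |F − W| = 15.415.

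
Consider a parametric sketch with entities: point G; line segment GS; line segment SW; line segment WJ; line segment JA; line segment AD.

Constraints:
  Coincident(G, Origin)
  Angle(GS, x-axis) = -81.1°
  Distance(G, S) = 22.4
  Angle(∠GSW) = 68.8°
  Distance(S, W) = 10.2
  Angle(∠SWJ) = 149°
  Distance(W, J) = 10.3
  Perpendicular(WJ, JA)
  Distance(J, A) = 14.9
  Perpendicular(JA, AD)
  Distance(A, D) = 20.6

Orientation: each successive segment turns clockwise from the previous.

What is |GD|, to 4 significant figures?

19.68

WJ is perpendicular to JA, so JA runs at 46.70°; with |JA| = 14.9, A = (-3.778, -2.050). JA ⟂ AD, so AD runs at -43.30°; with |AD| = 20.6, D = (11.21, -16.18). Then |GD| = |D − G| = 19.68.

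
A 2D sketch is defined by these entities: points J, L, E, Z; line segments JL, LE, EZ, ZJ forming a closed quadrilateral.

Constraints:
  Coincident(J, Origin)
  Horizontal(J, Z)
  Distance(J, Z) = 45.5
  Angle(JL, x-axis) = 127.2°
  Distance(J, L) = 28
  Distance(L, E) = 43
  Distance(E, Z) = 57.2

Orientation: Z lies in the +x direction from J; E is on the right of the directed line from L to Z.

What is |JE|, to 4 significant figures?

21.41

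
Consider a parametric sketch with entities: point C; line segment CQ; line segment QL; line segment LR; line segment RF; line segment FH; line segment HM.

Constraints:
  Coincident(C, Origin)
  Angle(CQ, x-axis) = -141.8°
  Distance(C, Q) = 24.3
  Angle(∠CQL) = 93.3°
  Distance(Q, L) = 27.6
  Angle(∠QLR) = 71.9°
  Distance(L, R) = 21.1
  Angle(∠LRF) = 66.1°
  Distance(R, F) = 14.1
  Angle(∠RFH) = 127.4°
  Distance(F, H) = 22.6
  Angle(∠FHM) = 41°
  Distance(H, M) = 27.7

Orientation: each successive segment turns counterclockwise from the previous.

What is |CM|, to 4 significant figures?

33.25

C is at the origin; CQ runs at -141.8° with length 24.3, so Q = (-19.10, -15.03). ∠CQL = 93.3° gives QL at -55.10° from the x-axis; with |QL| = 27.6, L = (-3.305, -37.66). ∠QLR = 71.9° gives LR at 53.00° from the x-axis; with |LR| = 21.1, R = (9.393, -20.81). ∠LRF = 66.1° gives RF at 166.9° from the x-axis; with |RF| = 14.1, F = (-4.340, -17.62). ∠RFH = 127.4° gives FH at -140.5° from the x-axis; with |FH| = 22.6, H = (-21.78, -31.99). ∠FHM = 41.0° gives HM at -1.500° from the x-axis; with |HM| = 27.7, M = (5.912, -32.72). Then |CM| = |M − C| = 33.25.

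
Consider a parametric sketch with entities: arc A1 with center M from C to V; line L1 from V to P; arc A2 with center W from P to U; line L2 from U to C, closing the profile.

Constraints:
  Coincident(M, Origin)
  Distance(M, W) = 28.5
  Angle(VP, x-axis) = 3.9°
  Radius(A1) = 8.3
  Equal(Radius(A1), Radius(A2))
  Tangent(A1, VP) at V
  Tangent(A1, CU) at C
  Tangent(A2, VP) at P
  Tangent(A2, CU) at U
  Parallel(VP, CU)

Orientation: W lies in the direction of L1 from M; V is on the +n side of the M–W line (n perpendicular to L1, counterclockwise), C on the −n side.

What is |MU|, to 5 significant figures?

29.684

Tangency of A1 to both parallel lines with radius 8.3 puts V and C at M ± 8.3·n: V = (-0.56453, 8.2808), C = (0.56453, -8.2808). Equal radii place P and U the same way about W: P = W + 8.3·n = (27.869, 10.219), U = W − 8.3·n = (28.999, -6.3423). Then |MU| = |U − M| = 29.684.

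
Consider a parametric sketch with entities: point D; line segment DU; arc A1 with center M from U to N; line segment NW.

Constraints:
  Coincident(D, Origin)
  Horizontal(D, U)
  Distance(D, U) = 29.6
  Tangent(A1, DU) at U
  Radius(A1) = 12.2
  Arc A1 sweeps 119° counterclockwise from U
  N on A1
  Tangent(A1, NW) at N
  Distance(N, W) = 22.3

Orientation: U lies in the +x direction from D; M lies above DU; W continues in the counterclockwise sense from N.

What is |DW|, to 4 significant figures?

47.78

D is at the origin; DU is horizontal with |DU| = 29.6 and U on the +x side, so U = (29.60, 0.000). Tangency of A1 to DU means the radius MU is perpendicular to DU, so M = U + (0, 12.2) = (29.60, 12.20). On A1, U sits at bearing -90° from M; a 119° counterclockwise sweep puts N at bearing 29°, so N = M + 12.2·(cos 29°, sin 29°) = (40.27, 18.11). Since A1 is tangent to NW there, MN ⟂ NW, so NW runs along (−sin 29°, cos 29°); with |NW| = 22.3, W = (29.46, 37.62). Then |DW| = |W − D| = 47.78.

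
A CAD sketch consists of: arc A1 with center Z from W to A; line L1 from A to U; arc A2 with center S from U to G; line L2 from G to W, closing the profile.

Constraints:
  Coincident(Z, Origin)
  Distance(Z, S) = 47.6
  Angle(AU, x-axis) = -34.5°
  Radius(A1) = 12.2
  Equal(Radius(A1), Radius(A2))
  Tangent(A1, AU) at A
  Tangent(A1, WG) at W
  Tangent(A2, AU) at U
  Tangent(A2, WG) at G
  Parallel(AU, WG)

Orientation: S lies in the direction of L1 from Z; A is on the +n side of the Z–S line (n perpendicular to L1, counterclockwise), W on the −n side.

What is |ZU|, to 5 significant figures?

49.139

Tangency of A1 to both parallel lines with radius 12.2 puts A and W at Z ± 12.2·n: A = (6.9102, 10.054), W = (-6.9102, -10.054). Equal radii place U and G the same way about S: U = S + 12.2·n = (46.139, -16.907), G = S − 12.2·n = (32.318, -37.015). Then |ZU| = |U − Z| = 49.139.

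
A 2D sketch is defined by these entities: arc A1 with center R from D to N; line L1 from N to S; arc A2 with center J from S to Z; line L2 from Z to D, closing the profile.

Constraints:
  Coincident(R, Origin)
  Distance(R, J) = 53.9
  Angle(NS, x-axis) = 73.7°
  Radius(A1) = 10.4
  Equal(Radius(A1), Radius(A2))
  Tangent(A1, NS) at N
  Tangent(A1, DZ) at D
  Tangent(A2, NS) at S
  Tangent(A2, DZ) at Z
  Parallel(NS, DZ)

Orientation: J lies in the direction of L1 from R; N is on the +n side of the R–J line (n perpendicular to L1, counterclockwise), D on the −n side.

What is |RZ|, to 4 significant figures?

54.89

The slot axis is L1's direction at 73.7°, so u = (cos 73.7°, sin 73.7°) = (0.2807, 0.9598) and n = (−sin 73.7°, cos 73.7°) = (-0.9598, 0.2807). R is at the origin and J lies 53.9 along u from R, so J = 53.9·u = (15.13, 51.73). Tangency of A1 to both parallel lines with radius 10.4 puts N and D at R ± 10.4·n: N = (-9.982, 2.919), D = (9.982, -2.919). Equal radii place S and Z the same way about J: S = J + 10.4·n = (5.146, 54.65), Z = J − 10.4·n = (25.11, 48.81). Then |RZ| = |Z − R| = 54.89.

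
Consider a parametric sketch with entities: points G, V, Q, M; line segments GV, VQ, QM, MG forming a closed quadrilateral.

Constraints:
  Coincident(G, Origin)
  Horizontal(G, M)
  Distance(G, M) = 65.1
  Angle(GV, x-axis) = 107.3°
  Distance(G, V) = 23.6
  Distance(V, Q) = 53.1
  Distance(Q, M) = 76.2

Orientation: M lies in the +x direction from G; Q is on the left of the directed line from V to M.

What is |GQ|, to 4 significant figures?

69.52

Checks: |VQ| = 53.10 ✓; |QM| = 76.20 ✓.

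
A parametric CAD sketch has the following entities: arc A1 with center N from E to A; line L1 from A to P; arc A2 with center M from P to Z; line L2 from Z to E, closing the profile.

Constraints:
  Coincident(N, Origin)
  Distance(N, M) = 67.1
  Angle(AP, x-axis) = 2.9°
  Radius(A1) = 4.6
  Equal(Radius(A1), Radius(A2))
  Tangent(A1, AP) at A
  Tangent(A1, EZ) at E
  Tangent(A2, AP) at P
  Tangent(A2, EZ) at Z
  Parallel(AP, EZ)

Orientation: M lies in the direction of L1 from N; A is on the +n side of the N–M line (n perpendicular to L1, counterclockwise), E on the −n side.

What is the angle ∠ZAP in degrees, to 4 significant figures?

7.807°

The slot axis is L1's direction at 2.9°, so u = (cos 2.9°, sin 2.9°) = (0.9987, 0.05059) and n = (−sin 2.9°, cos 2.9°) = (-0.05059, 0.9987). N is at the origin and M lies 67.1 along u from N, so M = 67.1·u = (67.01, 3.395). Tangency of A1 to both parallel lines with radius 4.6 puts A and E at N ± 4.6·n: A = (-0.2327, 4.594), E = (0.2327, -4.594). Equal radii place P and Z the same way about M: P = M + 4.6·n = (66.78, 7.989), Z = M − 4.6·n = (67.25, -1.199). Then cos ∠ZAP = AZ·AP / (|AZ||AP|), giving 7.807°.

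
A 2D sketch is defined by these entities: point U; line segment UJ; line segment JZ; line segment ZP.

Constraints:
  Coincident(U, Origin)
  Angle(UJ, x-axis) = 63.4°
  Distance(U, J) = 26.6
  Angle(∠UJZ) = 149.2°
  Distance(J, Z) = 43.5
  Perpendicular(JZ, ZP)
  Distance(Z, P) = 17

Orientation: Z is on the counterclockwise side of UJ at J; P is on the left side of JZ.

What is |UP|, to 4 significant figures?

66.43

U is at the origin; UJ runs at 63.4° with length 26.6, so J = 26.6·(cos 63.4°, sin 63.4°) = (11.91, 23.78). ∠UJZ = 149.2°, so JZ runs at 63.4° + (180° − 149.2°) = 94.20° from the x-axis; with |JZ| = 43.5, Z = J + 43.5·(cos 94.20°, sin 94.20°) = (8.725, 67.17). JZ ⟂ ZP; with |ZP| = 17.0 on the left of JZ, P = Z + 17.0·(-0.9973, -0.07324) = (-8.230, 65.92). Then |UP| = |P − U| = 66.43.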